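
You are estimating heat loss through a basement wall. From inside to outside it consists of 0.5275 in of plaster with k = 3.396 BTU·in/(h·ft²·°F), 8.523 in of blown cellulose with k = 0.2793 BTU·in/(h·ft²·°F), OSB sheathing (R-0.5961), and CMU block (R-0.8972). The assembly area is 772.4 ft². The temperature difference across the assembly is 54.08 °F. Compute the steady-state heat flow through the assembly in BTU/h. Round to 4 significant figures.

0.5275/3.396 = 0.15533
8.523/0.2793 = 30.516
R_total = 0.15533 + 30.516 + 0.5961 + 0.8972 = 32.164 ft²·°F·h/BTU
Q = A·ΔT/R = 772.4 × 54.08 / 32.164 = 1298.7 BTU/h

1299 BTU/h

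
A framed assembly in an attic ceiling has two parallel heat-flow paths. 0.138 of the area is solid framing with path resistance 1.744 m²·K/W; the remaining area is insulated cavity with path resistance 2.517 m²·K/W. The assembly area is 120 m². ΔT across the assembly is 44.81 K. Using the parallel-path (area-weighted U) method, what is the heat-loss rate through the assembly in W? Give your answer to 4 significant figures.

U_eff = 0.862/2.517 + 0.138/1.744 = 0.34247 + 0.079128 = 0.4216
R_eff = 1/U_eff = 2.3719 m²·K/W
Q = 120 × 44.81 / 2.3719 = 2267 W

2267 W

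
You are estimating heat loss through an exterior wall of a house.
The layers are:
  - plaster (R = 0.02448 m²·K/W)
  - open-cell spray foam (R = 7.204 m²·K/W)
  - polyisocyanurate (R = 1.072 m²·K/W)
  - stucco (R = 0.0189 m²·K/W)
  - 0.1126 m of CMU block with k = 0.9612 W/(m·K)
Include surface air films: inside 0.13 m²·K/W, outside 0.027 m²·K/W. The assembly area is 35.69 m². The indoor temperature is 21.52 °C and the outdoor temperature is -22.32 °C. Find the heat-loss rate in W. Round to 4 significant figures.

0.1126/0.9612 = 0.11715
R_total = 0.13 + 0.02448 + 7.204 + 1.072 + 0.0189 + 0.11715 + 0.027 = 8.5935 m²·K/W
Q = A·ΔT/R = 35.69 × (21.52 − (-22.32)) / 8.5935 = 182.07 W

182.1 W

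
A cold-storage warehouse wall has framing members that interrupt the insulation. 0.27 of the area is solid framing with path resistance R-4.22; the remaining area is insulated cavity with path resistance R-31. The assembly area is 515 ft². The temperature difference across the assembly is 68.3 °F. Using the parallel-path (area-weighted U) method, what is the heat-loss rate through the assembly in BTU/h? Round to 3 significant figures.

3080 BTU/h

U_eff = 0.73/31 + 0.27/4.22 = 0.02355 + 0.06398 = 0.08753
R_eff = 1/U_eff = 11.42 ft²·°F·h/BTU
Q = 515 × 68.3 / 11.42 = 3079 BTU/h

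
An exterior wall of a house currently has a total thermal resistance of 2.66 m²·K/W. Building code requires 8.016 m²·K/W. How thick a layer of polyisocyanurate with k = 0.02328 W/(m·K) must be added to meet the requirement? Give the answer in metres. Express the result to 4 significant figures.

0.1247 m

ΔR = 8.016 − 2.66 = 5.356 m²·K/W
L = ΔR × k = 5.356 × 0.02328 = 0.12469 m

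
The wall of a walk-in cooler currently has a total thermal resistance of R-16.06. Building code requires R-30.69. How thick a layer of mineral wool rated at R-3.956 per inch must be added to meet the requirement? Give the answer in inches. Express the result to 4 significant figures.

3.698 in

ΔR = 30.69 − 16.06 = 14.63 ft²·°F·h/BTU
L = ΔR / (R/in) = 14.63/3.956 = 3.6982 in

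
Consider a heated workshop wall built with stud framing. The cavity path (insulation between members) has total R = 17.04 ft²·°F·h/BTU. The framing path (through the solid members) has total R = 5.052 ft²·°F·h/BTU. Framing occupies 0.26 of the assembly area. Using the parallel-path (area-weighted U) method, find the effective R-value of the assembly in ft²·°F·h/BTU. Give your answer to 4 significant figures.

10.54 ft²·°F·h/BTU

U_eff = 0.74/17.04 + 0.26/5.052 = 0.043427 + 0.051465 = 0.094892
R_eff = 1/U_eff = 10.538 ft²·°F·h/BTU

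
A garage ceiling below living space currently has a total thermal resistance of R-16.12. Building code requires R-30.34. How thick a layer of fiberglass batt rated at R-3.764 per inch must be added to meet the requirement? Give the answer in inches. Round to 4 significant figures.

3.778 in

ΔR = 30.34 − 16.12 = 14.22 ft²·°F·h/BTU
L = ΔR / (R/in) = 14.22/3.764 = 3.7779 in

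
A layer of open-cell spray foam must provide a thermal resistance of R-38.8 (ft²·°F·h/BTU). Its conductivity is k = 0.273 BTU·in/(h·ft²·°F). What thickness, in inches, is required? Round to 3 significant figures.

10.6 in

L = R × k = 38.8 × 0.273 = 10.59 in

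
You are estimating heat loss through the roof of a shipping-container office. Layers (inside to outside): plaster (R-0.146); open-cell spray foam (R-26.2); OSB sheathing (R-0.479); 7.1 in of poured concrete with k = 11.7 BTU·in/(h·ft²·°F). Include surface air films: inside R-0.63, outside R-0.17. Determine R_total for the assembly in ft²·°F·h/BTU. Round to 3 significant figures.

28.2 ft²·°F·h/BTU

7.1/11.7 = 0.6068
R_total = 0.63 + 0.146 + 26.2 + 0.479 + 0.6068 + 0.17 = 28.23 ft²·°F·h/BTU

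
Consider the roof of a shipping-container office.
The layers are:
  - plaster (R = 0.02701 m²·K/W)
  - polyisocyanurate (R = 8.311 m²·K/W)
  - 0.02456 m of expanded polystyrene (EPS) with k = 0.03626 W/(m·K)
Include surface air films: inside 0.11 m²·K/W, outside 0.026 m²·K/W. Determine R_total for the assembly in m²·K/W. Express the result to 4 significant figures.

0.02456/0.03626 = 0.67733
R_total = 0.11 + 0.02701 + 8.311 + 0.67733 + 0.026 = 9.1513 m²·K/W

9.151 m²·K/W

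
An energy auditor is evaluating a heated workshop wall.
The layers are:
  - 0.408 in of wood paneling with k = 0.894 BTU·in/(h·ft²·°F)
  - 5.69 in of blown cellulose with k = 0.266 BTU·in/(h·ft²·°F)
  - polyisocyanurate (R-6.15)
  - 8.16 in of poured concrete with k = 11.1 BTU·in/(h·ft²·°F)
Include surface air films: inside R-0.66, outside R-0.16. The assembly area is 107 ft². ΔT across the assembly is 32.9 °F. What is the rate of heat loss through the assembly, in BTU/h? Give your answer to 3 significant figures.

0.408/0.894 = 0.4564
5.69/0.266 = 21.39
8.16/11.1 = 0.7351
R_total = 0.66 + 0.4564 + 21.39 + 6.15 + 0.7351 + 0.16 = 29.55 ft²·°F·h/BTU
Q = A·ΔT/R = 107 × 32.9 / 29.55 = 119.1 BTU/h

119 BTU/h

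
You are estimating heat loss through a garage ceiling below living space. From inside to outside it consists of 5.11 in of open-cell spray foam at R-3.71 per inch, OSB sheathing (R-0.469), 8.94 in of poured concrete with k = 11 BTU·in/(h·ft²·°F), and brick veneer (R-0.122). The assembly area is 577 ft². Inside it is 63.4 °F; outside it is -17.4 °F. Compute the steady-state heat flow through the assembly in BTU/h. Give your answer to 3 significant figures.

2290 BTU/h

5.11 × 3.71 = 18.96
8.94/11 = 0.8127
R_total = 18.96 + 0.469 + 0.8127 + 0.122 = 20.36 ft²·°F·h/BTU
Q = A·ΔT/R = 577 × (63.4 − (-17.4)) / 20.36 = 2290 BTU/h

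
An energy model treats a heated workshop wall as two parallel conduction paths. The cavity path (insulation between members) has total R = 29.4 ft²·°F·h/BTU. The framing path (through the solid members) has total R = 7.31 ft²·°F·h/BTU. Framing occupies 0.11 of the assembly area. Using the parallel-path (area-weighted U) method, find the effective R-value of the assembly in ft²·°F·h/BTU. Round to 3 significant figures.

U_eff = 0.89/29.4 + 0.11/7.31 = 0.03027 + 0.01505 = 0.04532
R_eff = 1/U_eff = 22.07 ft²·°F·h/BTU

22.1 ft²·°F·h/BTU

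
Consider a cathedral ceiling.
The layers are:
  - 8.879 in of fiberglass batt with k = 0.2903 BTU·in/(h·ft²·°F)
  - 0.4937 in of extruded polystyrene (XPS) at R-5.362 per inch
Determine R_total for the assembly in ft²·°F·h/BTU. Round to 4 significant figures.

8.879/0.2903 = 30.586
0.4937 × 5.362 = 2.6472
R_total = 30.586 + 2.6472 = 33.233 ft²·°F·h/BTU

33.23 ft²·°F·h/BTU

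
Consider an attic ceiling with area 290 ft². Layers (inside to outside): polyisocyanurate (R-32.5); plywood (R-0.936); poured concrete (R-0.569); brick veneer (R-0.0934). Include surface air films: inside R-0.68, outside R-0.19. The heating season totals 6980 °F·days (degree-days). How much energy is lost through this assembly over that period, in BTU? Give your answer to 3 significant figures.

R_total = 0.68 + 32.5 + 0.936 + 0.569 + 0.0934 + 0.19 = 34.97 ft²·°F·h/BTU
E = A × HDD × 24 / R = 290 × 6980 × 24 / 34.97 = 1389000 BTU

1390000 BTU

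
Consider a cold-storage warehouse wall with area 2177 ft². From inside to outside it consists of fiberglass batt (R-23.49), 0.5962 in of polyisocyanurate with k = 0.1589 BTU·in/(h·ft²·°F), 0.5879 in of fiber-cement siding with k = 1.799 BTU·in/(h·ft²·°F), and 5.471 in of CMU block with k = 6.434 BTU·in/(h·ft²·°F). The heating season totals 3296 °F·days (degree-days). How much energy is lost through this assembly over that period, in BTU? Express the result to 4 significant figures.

0.5962/0.1589 = 3.752
0.5879/1.799 = 0.32679
5.471/6.434 = 0.85033
R_total = 23.49 + 3.752 + 0.32679 + 0.85033 = 28.419 ft²·°F·h/BTU
E = A × HDD × 24 / R = 2177 × 3296 × 24 / 28.419 = 6059600 BTU

6060000 BTU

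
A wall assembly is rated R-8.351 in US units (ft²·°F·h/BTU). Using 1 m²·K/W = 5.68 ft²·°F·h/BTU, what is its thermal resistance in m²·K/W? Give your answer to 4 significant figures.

1.470 m²·K/W

R_SI = 8.351/5.68 = 1.4702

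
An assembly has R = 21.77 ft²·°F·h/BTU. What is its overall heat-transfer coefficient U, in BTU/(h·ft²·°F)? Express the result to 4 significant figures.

U = 1/R = 1/21.77 = 0.045935

0.04593 BTU/(h·ft²·°F)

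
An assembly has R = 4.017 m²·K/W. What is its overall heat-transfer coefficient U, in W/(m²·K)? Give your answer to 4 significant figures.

0.2489 W/(m²·K)

U = 1/R = 1/4.017 = 0.24894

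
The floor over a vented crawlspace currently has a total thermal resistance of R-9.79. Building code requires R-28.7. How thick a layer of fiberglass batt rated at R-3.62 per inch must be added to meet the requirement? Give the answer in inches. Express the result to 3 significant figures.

5.22 in

ΔR = 28.7 − 9.79 = 18.91 ft²·°F·h/BTU
L = ΔR / (R/in) = 18.91/3.62 = 5.224 in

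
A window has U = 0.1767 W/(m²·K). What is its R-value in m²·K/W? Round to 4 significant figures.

5.659 m²·K/W

R = 1/U = 1/0.1767 = 5.6593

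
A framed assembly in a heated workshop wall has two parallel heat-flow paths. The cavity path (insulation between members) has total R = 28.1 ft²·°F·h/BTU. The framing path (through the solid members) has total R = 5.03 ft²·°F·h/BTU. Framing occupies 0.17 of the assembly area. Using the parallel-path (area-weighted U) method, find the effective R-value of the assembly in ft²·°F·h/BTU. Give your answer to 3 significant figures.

U_eff = 0.83/28.1 + 0.17/5.03 = 0.02954 + 0.0338 = 0.06333
R_eff = 1/U_eff = 15.79 ft²·°F·h/BTU

15.8 ft²·°F·h/BTU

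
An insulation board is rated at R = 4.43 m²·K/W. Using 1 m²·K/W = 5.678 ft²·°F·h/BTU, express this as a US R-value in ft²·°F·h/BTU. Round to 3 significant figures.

25.2 ft²·°F·h/BTU

R_US = 4.43 × 5.678 = 25.15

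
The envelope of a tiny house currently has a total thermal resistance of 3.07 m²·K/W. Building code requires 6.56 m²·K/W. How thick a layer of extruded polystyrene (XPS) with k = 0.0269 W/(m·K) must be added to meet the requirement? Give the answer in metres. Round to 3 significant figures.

ΔR = 6.56 − 3.07 = 3.49 m²·K/W
L = ΔR × k = 3.49 × 0.0269 = 0.09388 m

0.0939 m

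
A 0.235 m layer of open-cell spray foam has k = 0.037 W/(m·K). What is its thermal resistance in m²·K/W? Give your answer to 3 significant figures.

R = L/k = 0.235/0.037 = 6.351 m²·K/W

6.35 m²·K/W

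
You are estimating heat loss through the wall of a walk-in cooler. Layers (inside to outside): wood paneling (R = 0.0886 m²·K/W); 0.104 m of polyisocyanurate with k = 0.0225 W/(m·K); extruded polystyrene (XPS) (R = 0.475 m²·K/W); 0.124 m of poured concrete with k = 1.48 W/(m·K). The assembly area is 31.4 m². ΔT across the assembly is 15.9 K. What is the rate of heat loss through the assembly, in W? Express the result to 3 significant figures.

0.104/0.0225 = 4.622
0.124/1.48 = 0.08378
R_total = 0.0886 + 4.622 + 0.475 + 0.08378 = 5.27 m²·K/W
Q = A·ΔT/R = 31.4 × 15.9 / 5.27 = 94.74 W

94.7 W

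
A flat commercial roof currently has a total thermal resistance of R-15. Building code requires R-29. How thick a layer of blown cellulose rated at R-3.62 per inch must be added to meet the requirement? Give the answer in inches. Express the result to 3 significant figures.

ΔR = 29 − 15 = 14 ft²·°F·h/BTU
L = ΔR / (R/in) = 14/3.62 = 3.867 in

3.87 in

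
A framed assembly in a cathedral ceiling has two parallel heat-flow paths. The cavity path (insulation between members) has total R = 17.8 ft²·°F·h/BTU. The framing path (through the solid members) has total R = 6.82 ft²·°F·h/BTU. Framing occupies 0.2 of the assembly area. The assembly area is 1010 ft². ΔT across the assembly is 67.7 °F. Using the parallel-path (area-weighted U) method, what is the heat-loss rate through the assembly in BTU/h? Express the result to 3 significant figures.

5080 BTU/h

U_eff = 0.8/17.8 + 0.2/6.82 = 0.04494 + 0.02933 = 0.07427
R_eff = 1/U_eff = 13.46 ft²·°F·h/BTU
Q = 1010 × 67.7 / 13.46 = 5078 BTU/h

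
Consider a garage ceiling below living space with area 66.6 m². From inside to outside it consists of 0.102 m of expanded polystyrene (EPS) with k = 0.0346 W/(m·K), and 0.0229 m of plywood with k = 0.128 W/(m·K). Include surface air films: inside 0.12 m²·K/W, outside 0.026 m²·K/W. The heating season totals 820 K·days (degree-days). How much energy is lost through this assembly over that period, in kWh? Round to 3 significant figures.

400 kWh

0.102/0.0346 = 2.948
0.0229/0.128 = 0.1789
R_total = 0.12 + 2.948 + 0.1789 + 0.026 = 3.273 m²·K/W
E = A × HDD × 24 / R / 1000 = 66.6 × 820 × 24 / 3.273 / 1000 = 400.5 kWh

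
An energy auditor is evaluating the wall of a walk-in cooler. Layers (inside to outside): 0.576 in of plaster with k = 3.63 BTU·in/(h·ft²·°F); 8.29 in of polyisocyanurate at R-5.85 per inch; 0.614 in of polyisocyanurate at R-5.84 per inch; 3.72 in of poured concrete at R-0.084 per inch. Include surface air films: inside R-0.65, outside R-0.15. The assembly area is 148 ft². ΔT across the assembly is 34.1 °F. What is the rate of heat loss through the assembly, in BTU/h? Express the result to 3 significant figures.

94.6 BTU/h

0.576/3.63 = 0.1587
8.29 × 5.85 = 48.5
0.614 × 5.84 = 3.586
3.72 × 0.084 = 0.3125
R_total = 0.65 + 0.1587 + 48.5 + 3.586 + 0.3125 + 0.15 = 53.35 ft²·°F·h/BTU
Q = A·ΔT/R = 148 × 34.1 / 53.35 = 94.59 BTU/h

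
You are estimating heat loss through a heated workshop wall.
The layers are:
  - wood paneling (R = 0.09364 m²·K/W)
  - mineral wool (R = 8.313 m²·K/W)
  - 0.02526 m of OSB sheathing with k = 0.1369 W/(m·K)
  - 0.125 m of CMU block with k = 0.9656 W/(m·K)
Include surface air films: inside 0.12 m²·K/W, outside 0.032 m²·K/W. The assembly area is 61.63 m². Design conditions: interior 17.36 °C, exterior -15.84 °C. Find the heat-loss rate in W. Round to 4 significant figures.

230.6 W

0.02526/0.1369 = 0.18451
0.125/0.9656 = 0.12945
R_total = 0.12 + 0.09364 + 8.313 + 0.18451 + 0.12945 + 0.032 = 8.8726 m²·K/W
Q = A·ΔT/R = 61.63 × (17.36 − (-15.84)) / 8.8726 = 230.61 W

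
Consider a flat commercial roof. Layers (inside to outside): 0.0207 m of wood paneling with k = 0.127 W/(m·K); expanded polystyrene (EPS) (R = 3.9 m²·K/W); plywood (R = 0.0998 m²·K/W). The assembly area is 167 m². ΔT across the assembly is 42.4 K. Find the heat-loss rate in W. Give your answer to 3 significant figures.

1700 W

0.0207/0.127 = 0.163
R_total = 0.163 + 3.9 + 0.0998 = 4.163 m²·K/W
Q = A·ΔT/R = 167 × 42.4 / 4.163 = 1701 W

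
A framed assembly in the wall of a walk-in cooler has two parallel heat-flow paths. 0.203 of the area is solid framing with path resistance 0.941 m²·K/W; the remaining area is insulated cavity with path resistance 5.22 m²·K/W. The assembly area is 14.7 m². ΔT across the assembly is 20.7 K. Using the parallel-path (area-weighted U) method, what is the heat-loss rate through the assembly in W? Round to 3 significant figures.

U_eff = 0.797/5.22 + 0.203/0.941 = 0.1527 + 0.2157 = 0.3684
R_eff = 1/U_eff = 2.714 m²·K/W
Q = 14.7 × 20.7 / 2.714 = 112.1 W

112 W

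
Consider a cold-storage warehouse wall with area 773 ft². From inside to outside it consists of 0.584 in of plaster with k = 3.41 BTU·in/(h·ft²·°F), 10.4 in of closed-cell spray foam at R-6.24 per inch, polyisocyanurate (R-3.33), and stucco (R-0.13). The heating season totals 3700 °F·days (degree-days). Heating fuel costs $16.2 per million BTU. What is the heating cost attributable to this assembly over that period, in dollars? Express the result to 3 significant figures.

16.2 dollars

0.584/3.41 = 0.1713
10.4 × 6.24 = 64.9
R_total = 0.1713 + 64.9 + 3.33 + 0.13 = 68.53 ft²·°F·h/BTU
E = A × HDD × 24 / R = 773 × 3700 × 24 / 68.53 = 1002000 BTU
Cost = 1002000/10⁶ × 16.2 = $16.23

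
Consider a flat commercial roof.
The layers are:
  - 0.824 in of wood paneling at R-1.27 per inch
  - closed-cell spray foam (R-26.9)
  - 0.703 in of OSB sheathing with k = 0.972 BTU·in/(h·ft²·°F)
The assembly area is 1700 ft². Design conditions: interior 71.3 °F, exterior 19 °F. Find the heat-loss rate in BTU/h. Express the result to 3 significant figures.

3100 BTU/h

0.824 × 1.27 = 1.046
0.703/0.972 = 0.7233
R_total = 1.046 + 26.9 + 0.7233 = 28.67 ft²·°F·h/BTU
Q = A·ΔT/R = 1700 × (71.3 − 19) / 28.67 = 3101 BTU/h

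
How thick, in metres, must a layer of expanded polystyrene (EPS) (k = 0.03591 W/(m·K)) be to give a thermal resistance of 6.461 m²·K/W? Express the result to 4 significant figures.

L = R·k = 6.461 × 0.03591 = 0.23201 m

0.2320 m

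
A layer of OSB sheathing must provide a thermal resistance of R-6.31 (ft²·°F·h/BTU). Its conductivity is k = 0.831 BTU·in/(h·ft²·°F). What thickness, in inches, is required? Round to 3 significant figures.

5.24 in

L = R × k = 6.31 × 0.831 = 5.244 in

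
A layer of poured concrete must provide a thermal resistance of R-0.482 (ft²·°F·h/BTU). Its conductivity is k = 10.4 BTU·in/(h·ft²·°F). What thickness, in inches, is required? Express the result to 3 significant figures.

L = R × k = 0.482 × 10.4 = 5.013 in

5.01 in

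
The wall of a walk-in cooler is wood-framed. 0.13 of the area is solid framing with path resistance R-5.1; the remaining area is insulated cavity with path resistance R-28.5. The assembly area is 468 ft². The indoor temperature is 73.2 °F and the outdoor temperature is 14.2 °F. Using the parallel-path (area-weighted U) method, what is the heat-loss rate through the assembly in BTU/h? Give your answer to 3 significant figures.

1550 BTU/h

U_eff = 0.87/28.5 + 0.13/5.1 = 0.03053 + 0.02549 = 0.05602
R_eff = 1/U_eff = 17.85 ft²·°F·h/BTU
Q = 468 × (73.2 − 14.2) / 17.85 = 1547 BTU/h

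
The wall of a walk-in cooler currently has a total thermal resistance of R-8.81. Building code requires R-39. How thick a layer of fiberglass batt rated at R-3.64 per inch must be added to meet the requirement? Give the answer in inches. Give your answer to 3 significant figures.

ΔR = 39 − 8.81 = 30.19 ft²·°F·h/BTU
L = ΔR / (R/in) = 30.19/3.64 = 8.294 in

8.29 in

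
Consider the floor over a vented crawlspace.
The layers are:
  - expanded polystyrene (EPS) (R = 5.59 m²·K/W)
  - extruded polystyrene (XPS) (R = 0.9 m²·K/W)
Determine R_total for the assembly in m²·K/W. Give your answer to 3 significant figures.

6.49 m²·K/W

R_total = 5.59 + 0.9 = 6.49 m²·K/W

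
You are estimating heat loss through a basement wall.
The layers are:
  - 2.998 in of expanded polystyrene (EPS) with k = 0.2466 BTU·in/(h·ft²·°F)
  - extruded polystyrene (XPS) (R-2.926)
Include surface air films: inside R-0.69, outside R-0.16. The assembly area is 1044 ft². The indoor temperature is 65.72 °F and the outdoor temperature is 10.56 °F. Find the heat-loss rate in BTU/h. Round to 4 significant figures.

2.998/0.2466 = 12.157
R_total = 0.69 + 12.157 + 2.926 + 0.16 = 15.933 ft²·°F·h/BTU
Q = A·ΔT/R = 1044 × (65.72 − 10.56) / 15.933 = 3614.2 BTU/h

3614 BTU/h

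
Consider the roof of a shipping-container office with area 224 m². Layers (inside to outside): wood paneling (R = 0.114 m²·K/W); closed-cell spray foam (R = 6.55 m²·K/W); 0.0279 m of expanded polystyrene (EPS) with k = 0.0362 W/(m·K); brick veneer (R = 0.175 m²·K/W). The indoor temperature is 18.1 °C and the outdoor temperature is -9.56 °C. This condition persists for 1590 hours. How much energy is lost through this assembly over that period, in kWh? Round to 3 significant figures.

1290 kWh

0.0279/0.0362 = 0.7707
R_total = 0.114 + 6.55 + 0.7707 + 0.175 = 7.61 m²·K/W
Q = 224 × (18.1 − (-9.56)) / 7.61 = 814.2 W
E = 814.2 W × 1590 h / 1000 = 1295 kWh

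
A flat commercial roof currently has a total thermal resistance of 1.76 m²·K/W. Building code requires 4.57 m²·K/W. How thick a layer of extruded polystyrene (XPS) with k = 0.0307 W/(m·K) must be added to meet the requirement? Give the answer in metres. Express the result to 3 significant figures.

0.0863 m

ΔR = 4.57 − 1.76 = 2.81 m²·K/W
L = ΔR × k = 2.81 × 0.0307 = 0.08627 m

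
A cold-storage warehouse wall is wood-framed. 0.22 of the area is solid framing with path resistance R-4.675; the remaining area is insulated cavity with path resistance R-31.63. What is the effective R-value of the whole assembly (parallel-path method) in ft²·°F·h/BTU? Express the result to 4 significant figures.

U_eff = 0.78/31.63 + 0.22/4.675 = 0.02466 + 0.047059 = 0.071719
R_eff = 1/U_eff = 13.943 ft²·°F·h/BTU

13.94 ft²·°F·h/BTU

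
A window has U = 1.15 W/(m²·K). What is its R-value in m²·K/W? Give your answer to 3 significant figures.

R = 1/U = 1/1.15 = 0.8696

0.870 m²·K/W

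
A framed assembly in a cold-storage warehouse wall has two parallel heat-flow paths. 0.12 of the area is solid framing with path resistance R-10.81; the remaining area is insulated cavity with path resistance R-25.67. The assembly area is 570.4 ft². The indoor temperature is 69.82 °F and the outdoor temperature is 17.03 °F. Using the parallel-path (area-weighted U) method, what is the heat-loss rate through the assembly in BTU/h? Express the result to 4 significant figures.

U_eff = 0.88/25.67 + 0.12/10.81 = 0.034281 + 0.011101 = 0.045382
R_eff = 1/U_eff = 22.035 ft²·°F·h/BTU
Q = 570.4 × (69.82 − 17.03) / 22.035 = 1366.5 BTU/h

1367 BTU/h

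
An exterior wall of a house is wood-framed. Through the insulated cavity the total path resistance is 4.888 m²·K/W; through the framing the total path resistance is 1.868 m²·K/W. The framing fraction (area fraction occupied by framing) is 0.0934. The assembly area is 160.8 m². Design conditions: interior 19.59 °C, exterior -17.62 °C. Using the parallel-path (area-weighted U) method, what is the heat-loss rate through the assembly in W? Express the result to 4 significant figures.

1409 W

U_eff = 0.9066/4.888 + 0.0934/1.868 = 0.18547 + 0.05 = 0.23547
R_eff = 1/U_eff = 4.2467 m²·K/W
Q = 160.8 × (19.59 − (-17.62)) / 4.2467 = 1408.9 W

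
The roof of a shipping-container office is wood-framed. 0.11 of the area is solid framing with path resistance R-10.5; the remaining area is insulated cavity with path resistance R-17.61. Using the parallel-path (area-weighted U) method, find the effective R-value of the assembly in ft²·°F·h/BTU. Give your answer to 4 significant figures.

U_eff = 0.89/17.61 + 0.11/10.5 = 0.050539 + 0.010476 = 0.061016
R_eff = 1/U_eff = 16.389 ft²·°F·h/BTU

16.39 ft²·°F·h/BTU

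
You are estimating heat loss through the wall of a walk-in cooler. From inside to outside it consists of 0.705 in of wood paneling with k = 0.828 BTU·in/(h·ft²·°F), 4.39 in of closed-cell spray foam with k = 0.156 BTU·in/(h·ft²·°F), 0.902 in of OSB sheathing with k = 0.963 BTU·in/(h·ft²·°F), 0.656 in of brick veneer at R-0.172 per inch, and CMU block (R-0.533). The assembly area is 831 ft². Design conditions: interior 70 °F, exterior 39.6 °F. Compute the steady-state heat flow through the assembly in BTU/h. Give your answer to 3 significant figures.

0.705/0.828 = 0.8514
4.39/0.156 = 28.14
0.902/0.963 = 0.9367
0.656 × 0.172 = 0.1128
R_total = 0.8514 + 28.14 + 0.9367 + 0.1128 + 0.533 = 30.57 ft²·°F·h/BTU
Q = A·ΔT/R = 831 × (70 − 39.6) / 30.57 = 826.2 BTU/h

826 BTU/h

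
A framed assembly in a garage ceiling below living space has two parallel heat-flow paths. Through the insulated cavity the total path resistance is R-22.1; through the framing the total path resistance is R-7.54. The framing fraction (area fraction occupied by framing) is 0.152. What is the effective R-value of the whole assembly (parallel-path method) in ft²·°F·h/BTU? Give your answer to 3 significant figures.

U_eff = 0.848/22.1 + 0.152/7.54 = 0.03837 + 0.02016 = 0.05853
R_eff = 1/U_eff = 17.09 ft²·°F·h/BTU

17.1 ft²·°F·h/BTU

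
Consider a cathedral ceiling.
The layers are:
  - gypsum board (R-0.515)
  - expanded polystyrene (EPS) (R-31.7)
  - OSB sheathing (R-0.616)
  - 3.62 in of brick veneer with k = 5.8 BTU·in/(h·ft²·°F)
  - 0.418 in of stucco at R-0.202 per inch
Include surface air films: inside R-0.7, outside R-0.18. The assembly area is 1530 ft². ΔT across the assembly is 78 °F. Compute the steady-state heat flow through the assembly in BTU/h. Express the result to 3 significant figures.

3.62/5.8 = 0.6241
0.418 × 0.202 = 0.08444
R_total = 0.7 + 0.515 + 31.7 + 0.616 + 0.6241 + 0.08444 + 0.18 = 34.42 ft²·°F·h/BTU
Q = A·ΔT/R = 1530 × 78 / 34.42 = 3467 BTU/h

3470 BTU/h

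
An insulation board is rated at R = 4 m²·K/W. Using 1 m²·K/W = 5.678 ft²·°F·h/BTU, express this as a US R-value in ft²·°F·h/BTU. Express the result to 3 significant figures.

22.7 ft²·°F·h/BTU

R_US = 4 × 5.678 = 22.71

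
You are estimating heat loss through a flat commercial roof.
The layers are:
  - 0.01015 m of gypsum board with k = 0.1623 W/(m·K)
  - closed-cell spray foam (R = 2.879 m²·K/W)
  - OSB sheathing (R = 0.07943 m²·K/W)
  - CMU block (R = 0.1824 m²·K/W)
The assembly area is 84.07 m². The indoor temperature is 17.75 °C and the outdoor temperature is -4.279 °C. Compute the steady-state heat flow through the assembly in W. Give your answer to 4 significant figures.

0.01015/0.1623 = 0.062539
R_total = 0.062539 + 2.879 + 0.07943 + 0.1824 = 3.2034 m²·K/W
Q = A·ΔT/R = 84.07 × (17.75 − (-4.279)) / 3.2034 = 578.13 W

578.1 W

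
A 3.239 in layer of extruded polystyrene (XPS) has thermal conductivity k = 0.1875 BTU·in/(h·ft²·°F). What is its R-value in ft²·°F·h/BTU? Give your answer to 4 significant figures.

17.27 ft²·°F·h/BTU

R = L/k = 3.239/0.1875 = 17.275 ft²·°F·h/BTU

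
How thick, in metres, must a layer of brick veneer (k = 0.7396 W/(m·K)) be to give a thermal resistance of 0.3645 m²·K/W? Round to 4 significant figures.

0.2696 m

L = R·k = 0.3645 × 0.7396 = 0.26958 m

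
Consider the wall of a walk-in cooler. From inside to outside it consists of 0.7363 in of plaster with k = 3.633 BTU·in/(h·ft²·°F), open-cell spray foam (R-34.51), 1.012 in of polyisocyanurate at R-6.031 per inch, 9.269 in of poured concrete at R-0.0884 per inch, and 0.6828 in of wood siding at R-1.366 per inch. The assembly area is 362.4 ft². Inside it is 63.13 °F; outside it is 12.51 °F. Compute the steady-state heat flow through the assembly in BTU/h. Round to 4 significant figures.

430.9 BTU/h

0.7363/3.633 = 0.20267
1.012 × 6.031 = 6.1034
9.269 × 0.0884 = 0.81938
0.6828 × 1.366 = 0.9327
R_total = 0.20267 + 34.51 + 6.1034 + 0.81938 + 0.9327 = 42.568 ft²·°F·h/BTU
Q = A·ΔT/R = 362.4 × (63.13 − 12.51) / 42.568 = 430.95 BTU/h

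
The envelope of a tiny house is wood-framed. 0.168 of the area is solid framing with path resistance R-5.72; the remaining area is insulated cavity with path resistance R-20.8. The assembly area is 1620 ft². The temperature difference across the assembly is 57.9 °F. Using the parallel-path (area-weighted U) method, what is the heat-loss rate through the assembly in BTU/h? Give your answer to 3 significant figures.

U_eff = 0.832/20.8 + 0.168/5.72 = 0.04 + 0.02937 = 0.06937
R_eff = 1/U_eff = 14.42 ft²·°F·h/BTU
Q = 1620 × 57.9 / 14.42 = 6507 BTU/h

6510 BTU/h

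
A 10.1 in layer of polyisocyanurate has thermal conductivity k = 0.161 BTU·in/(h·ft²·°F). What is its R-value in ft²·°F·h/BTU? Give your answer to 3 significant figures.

R = L/k = 10.1/0.161 = 62.73 ft²·°F·h/BTU

62.7 ft²·°F·h/BTU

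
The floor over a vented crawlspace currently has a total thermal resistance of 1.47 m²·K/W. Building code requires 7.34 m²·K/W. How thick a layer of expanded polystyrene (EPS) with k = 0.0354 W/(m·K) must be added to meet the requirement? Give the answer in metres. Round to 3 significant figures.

0.208 m

ΔR = 7.34 − 1.47 = 5.87 m²·K/W
L = ΔR × k = 5.87 × 0.0354 = 0.2078 m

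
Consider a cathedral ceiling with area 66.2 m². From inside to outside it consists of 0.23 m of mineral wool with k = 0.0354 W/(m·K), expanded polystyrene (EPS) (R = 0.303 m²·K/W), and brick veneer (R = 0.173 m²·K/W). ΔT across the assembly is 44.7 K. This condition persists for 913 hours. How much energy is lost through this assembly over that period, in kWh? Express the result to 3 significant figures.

387 kWh

0.23/0.0354 = 6.497
R_total = 6.497 + 0.303 + 0.173 = 6.973 m²·K/W
Q = 66.2 × 44.7 / 6.973 = 424.4 W
E = 424.4 W × 913 h / 1000 = 387.4 kWh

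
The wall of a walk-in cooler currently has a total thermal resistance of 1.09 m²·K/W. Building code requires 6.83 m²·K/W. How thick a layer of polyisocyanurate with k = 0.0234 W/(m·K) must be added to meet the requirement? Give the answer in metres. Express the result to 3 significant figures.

ΔR = 6.83 − 1.09 = 5.74 m²·K/W
L = ΔR × k = 5.74 × 0.0234 = 0.1343 m

0.134 m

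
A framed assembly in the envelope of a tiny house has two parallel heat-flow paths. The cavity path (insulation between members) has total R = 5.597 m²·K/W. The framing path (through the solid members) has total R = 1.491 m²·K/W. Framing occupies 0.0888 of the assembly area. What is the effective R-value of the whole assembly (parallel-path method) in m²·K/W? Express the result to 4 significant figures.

U_eff = 0.9112/5.597 + 0.0888/1.491 = 0.1628 + 0.059557 = 0.22236
R_eff = 1/U_eff = 4.4972 m²·K/W

4.497 m²·K/W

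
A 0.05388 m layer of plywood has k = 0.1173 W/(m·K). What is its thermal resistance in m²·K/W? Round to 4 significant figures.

0.4593 m²·K/W

R = L/k = 0.05388/0.1173 = 0.45934 m²·K/W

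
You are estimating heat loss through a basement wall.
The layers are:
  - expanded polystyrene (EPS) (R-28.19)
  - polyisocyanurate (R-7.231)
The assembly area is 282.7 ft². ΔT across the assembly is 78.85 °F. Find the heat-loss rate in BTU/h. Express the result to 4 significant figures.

R_total = 28.19 + 7.231 = 35.421 ft²·°F·h/BTU
Q = A·ΔT/R = 282.7 × 78.85 / 35.421 = 629.31 BTU/h

629.3 BTU/h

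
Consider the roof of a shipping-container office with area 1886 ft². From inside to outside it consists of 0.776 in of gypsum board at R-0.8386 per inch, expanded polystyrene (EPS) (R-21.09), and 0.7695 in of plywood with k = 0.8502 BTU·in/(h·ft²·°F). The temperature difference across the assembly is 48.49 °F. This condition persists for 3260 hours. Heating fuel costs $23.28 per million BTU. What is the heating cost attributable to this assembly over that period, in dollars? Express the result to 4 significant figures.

0.776 × 0.8386 = 0.65075
0.7695/0.8502 = 0.90508
R_total = 0.65075 + 21.09 + 0.90508 = 22.646 ft²·°F·h/BTU
Q = 1886 × 48.49 / 22.646 = 4038.4 BTU/h
E = 4038.4 × 3260 = 13165000 BTU
Cost = 13165000/10⁶ × 23.28 = $306.48

306.5 dollars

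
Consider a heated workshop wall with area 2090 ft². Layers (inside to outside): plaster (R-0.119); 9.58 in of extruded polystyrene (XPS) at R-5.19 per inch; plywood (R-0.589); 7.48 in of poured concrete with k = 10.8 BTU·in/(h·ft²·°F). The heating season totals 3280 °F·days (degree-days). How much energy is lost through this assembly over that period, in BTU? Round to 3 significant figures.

9.58 × 5.19 = 49.72
7.48/10.8 = 0.6926
R_total = 0.119 + 49.72 + 0.589 + 0.6926 = 51.12 ft²·°F·h/BTU
E = A × HDD × 24 / R = 2090 × 3280 × 24 / 51.12 = 3218000 BTU

3220000 BTU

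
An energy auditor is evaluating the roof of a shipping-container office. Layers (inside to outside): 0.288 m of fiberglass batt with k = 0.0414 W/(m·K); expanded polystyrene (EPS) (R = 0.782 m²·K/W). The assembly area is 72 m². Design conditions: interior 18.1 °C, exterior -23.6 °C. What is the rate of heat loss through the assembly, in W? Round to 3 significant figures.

0.288/0.0414 = 6.957
R_total = 6.957 + 0.782 = 7.739 m²·K/W
Q = A·ΔT/R = 72 × (18.1 − (-23.6)) / 7.739 = 388 W

388 W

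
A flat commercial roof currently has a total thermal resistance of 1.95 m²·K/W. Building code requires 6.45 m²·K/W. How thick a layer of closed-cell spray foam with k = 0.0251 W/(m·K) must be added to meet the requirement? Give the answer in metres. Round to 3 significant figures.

0.113 m

ΔR = 6.45 − 1.95 = 4.5 m²·K/W
L = ΔR × k = 4.5 × 0.0251 = 0.113 m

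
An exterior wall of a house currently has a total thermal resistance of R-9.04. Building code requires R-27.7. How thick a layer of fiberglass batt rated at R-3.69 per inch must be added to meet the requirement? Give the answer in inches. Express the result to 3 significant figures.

ΔR = 27.7 − 9.04 = 18.66 ft²·°F·h/BTU
L = ΔR / (R/in) = 18.66/3.69 = 5.057 in

5.06 in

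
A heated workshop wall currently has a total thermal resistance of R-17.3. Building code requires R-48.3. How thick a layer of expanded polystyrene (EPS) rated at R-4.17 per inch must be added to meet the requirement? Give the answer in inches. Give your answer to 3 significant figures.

7.43 in

ΔR = 48.3 − 17.3 = 31 ft²·°F·h/BTU
L = ΔR / (R/in) = 31/4.17 = 7.434 in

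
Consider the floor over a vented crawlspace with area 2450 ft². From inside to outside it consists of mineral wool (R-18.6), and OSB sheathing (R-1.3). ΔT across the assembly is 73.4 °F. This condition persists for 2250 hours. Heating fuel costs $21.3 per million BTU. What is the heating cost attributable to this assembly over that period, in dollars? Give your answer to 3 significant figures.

R_total = 18.6 + 1.3 = 19.9 ft²·°F·h/BTU
Q = 2450 × 73.4 / 19.9 = 9037 BTU/h
E = 9037 × 2250 = 20330000 BTU
Cost = 20330000/10⁶ × 21.3 = $433.1

433 dollars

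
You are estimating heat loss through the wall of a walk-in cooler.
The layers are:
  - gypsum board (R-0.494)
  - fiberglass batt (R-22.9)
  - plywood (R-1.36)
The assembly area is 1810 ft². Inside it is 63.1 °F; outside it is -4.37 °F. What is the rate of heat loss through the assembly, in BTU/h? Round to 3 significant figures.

R_total = 0.494 + 22.9 + 1.36 = 24.75 ft²·°F·h/BTU
Q = A·ΔT/R = 1810 × (63.1 − (-4.37)) / 24.75 = 4933 BTU/h

4930 BTU/h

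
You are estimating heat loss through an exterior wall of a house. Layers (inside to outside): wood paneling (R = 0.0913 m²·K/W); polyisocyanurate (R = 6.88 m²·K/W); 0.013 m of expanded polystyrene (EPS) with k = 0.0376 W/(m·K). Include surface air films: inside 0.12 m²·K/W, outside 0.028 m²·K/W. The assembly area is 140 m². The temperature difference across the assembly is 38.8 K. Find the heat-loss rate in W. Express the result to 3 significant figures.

728 W

0.013/0.0376 = 0.3457
R_total = 0.12 + 0.0913 + 6.88 + 0.3457 + 0.028 = 7.465 m²·K/W
Q = A·ΔT/R = 140 × 38.8 / 7.465 = 727.7 W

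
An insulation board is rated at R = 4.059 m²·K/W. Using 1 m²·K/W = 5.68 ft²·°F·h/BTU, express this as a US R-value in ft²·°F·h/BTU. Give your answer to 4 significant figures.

R_US = 4.059 × 5.68 = 23.055

23.06 ft²·°F·h/BTU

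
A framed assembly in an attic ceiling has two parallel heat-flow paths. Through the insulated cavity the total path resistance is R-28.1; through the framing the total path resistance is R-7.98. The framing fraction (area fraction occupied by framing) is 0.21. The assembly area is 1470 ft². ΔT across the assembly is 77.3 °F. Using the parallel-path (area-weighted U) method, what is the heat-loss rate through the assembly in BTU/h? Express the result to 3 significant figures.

U_eff = 0.79/28.1 + 0.21/7.98 = 0.02811 + 0.02632 = 0.05443
R_eff = 1/U_eff = 18.37 ft²·°F·h/BTU
Q = 1470 × 77.3 / 18.37 = 6185 BTU/h

6180 BTU/h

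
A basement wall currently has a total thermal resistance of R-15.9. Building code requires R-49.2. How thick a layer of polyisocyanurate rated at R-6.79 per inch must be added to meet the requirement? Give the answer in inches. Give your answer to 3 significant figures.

4.90 in

ΔR = 49.2 − 15.9 = 33.3 ft²·°F·h/BTU
L = ΔR / (R/in) = 33.3/6.79 = 4.904 in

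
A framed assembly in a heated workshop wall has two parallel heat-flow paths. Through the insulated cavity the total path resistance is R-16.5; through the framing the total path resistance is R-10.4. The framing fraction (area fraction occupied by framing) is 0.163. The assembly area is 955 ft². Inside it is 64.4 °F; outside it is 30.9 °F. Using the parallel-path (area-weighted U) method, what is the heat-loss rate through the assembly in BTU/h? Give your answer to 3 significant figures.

U_eff = 0.837/16.5 + 0.163/10.4 = 0.05073 + 0.01567 = 0.0664
R_eff = 1/U_eff = 15.06 ft²·°F·h/BTU
Q = 955 × (64.4 − 30.9) / 15.06 = 2124 BTU/h

2120 BTU/h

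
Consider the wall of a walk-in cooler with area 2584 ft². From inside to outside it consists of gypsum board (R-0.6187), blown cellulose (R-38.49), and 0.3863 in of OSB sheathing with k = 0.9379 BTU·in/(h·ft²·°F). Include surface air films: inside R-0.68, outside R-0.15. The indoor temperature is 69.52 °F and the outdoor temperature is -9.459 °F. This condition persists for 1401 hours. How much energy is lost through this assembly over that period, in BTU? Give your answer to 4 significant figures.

0.3863/0.9379 = 0.41188
R_total = 0.68 + 0.6187 + 38.49 + 0.41188 + 0.15 = 40.351 ft²·°F·h/BTU
Q = 2584 × (69.52 − (-9.459)) / 40.351 = 5057.7 BTU/h
E = 5057.7 × 1401 = 7085900 BTU

7086000 BTU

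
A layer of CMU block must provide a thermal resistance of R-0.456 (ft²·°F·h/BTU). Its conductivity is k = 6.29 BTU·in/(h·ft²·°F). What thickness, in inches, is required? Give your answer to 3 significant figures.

L = R × k = 0.456 × 6.29 = 2.868 in

2.87 in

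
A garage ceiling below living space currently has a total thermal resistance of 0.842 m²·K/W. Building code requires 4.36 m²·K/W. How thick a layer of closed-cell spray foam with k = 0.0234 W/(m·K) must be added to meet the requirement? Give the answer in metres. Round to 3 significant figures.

0.0823 m

ΔR = 4.36 − 0.842 = 3.518 m²·K/W
L = ΔR × k = 3.518 × 0.0234 = 0.08232 m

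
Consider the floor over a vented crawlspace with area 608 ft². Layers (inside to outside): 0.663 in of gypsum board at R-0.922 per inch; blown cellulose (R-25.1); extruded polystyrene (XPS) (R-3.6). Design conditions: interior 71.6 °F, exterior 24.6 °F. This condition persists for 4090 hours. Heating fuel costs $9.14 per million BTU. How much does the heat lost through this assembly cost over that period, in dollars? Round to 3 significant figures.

0.663 × 0.922 = 0.6113
R_total = 0.6113 + 25.1 + 3.6 = 29.31 ft²·°F·h/BTU
Q = 608 × (71.6 − 24.6) / 29.31 = 974.9 BTU/h
E = 974.9 × 4090 = 3987000 BTU
Cost = 3987000/10⁶ × 9.14 = $36.44

36.4 dollars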